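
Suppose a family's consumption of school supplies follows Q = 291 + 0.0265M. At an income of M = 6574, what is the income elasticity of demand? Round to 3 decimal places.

At M = 6574: Q = 465.211.
dQ/dM = 0.0265.
η = (dQ/dM)·(M/Q) = 0.0265 × (6574/465.211) = 0.374.

0.374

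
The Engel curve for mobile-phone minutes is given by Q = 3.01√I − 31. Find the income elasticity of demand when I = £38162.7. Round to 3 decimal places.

0.528

At I = 38162.7: Q = 557.012.
dQ/dI = 3.01/(2√I) = 0.00770401 at this income.
η = (dQ/dI)·(I/Q) = 0.00770401 × (38162.7/557.012) = 0.528.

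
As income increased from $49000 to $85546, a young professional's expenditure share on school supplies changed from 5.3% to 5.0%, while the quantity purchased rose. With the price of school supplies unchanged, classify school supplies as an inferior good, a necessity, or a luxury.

necessity

Quantity rises but the budget share falls as income rises, so 0 < η < 1.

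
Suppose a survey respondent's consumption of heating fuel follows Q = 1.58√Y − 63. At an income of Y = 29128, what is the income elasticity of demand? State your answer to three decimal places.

At Y = 29128: Q = 206.657.
dQ/dY = 1.58/(2√Y) = 0.00462884 at this income.
η = (dQ/dY)·(Y/Q) = 0.00462884 × (29128/206.657) = 0.652.

0.652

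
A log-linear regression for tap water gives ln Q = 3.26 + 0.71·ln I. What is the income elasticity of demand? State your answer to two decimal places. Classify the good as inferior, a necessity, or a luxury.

In a log-linear demand, the coefficient on ln I is the income elasticity.
So η = 0.71.
0 < η < 1 ⇒ necessity.

0.71 (necessity)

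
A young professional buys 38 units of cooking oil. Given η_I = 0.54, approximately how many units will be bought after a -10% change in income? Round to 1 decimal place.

35.9

%ΔQ ≈ η × %ΔI = 0.54 × (-10%) = -5.4%.
New Q ≈ 38 × (1 − 0.054) = 35.9.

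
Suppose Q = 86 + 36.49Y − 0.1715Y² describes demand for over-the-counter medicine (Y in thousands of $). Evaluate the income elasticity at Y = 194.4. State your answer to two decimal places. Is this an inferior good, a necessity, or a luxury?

At Y = 194.4: Q = 698.4378.
dQ/dY = 36.49 − 0.343Y = -30.18920.
η = (dQ/dY)·(Y/Q) = -30.18920 × (194.4/698.4378) = -8.40.
η < 0 ⇒ inferior good.

-8.40 (inferior good)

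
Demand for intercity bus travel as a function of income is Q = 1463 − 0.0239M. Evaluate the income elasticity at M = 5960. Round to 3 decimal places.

-0.108

At M = 5960: Q = 1320.556.
dQ/dM = −0.0239.
η = (dQ/dM)·(M/Q) = -0.0239 × (5960/1320.556) = -0.108.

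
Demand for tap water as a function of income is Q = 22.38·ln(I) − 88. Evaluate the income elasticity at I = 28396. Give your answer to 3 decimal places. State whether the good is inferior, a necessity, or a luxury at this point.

0.158 (necessity)

At I = 28396: Q = 141.485.
dQ/dI = 22.38/I = 0.000788139 at this income.
η = (dQ/dI)·(I/Q) = 0.000788139 × (28396/141.485) = 0.158.
Since 0 < η < 1, the good is a necessity.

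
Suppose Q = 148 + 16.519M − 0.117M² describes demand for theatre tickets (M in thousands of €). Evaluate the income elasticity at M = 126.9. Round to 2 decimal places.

At M = 126.9: Q = 360.1387.
dQ/dM = 16.519 − 0.234M = -13.17560.
η = (dQ/dM)·(M/Q) = -13.17560 × (126.9/360.1387) = -4.64.

-4.64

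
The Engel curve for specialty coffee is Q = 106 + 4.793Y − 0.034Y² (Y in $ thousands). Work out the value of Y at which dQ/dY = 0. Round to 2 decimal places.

dQ/dY = 4.793 − 0.068Y.
The good is inferior where dQ/dY < 0. Setting dQ/dY = 0 gives Y = 4.793 / 0.068 = 70.49.

70.49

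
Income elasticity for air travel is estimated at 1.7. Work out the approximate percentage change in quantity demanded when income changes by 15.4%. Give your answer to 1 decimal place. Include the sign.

26.2%

%ΔQ ≈ η × %ΔI = 1.7 × 15.4% = 26.2%.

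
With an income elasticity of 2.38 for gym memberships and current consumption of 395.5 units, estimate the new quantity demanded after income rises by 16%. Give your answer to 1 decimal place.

%ΔQ ≈ η × %ΔI = 2.38 × 16% = 38.08%.
New Q ≈ 395.5 × (1 + 0.3808) = 546.1.

546.1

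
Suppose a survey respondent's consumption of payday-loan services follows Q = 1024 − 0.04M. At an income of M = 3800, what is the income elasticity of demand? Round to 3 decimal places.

At M = 3800: Q = 872.000.
dQ/dM = −0.04.
η = (dQ/dM)·(M/Q) = -0.04 × (3800/872.000) = -0.174.

-0.174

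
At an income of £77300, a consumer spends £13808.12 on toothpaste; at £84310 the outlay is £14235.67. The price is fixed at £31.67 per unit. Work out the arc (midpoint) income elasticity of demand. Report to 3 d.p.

0.351

With a constant price, Q₁ = 13808.12/31.67 = 436.000 and Q₂ = 14235.67/31.67 = 449.500 (equivalently, work directly with expenditure since P cancels).
Midpoint %ΔQ = (14235.67 − 13808.12)/14021.90 = 0.03049; midpoint %ΔI = (84310 − 77300)/80805 = 0.08675.
η = 0.03049 / 0.08675 = 0.351.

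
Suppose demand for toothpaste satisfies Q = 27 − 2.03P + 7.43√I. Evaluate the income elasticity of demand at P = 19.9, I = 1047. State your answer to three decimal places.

At P = 19.9, I = 1047: Q = 227.018.
Holding P constant, ∂Q/∂I = 7.43/(2√I) = 0.114812.
η_I = (∂Q/∂I)·(I/Q) = 0.114812 × (1047/227.018) = 0.530.

0.530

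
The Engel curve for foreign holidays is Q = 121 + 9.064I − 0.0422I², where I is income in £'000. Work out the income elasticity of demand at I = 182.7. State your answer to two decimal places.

-3.15

At I = 182.7: Q = 368.3868.
dQ/dI = 9.064 − 0.0844I = -6.35588.
η = (dQ/dI)·(I/Q) = -6.35588 × (182.7/368.3868) = -3.15.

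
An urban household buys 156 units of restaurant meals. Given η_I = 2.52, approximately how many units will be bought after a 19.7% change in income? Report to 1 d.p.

233.4

%ΔQ ≈ η × %ΔI = 2.52 × 19.7% = 49.644%.
New Q ≈ 156 × (1 + 0.49644) = 233.4.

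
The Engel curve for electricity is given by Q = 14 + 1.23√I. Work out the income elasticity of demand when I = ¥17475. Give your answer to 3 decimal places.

0.460

At I = 17475: Q = 176.597.
dQ/dI = 1.23/(2√I) = 0.00465229 at this income.
η = (dQ/dI)·(I/Q) = 0.00465229 × (17475/176.597) = 0.460.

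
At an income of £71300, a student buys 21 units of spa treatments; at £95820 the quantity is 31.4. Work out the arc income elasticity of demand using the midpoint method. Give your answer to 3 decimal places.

ΔQ = 31.4 − 21 = 10.4; midpoint Q̄ = (21 + 31.4)/2 = 26.2.
ΔI = 95820 − 71300 = 24520; midpoint Ī = (71300 + 95820)/2 = 83560.
η = (ΔQ/Q̄) ÷ (ΔI/Ī) = (10.4/26.2) ÷ (24520/83560) = 1.353.

1.353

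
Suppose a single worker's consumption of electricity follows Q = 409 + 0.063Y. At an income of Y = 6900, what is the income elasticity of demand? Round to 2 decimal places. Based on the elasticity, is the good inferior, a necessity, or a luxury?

0.52 (necessity)

At Y = 6900: Q = 843.700.
dQ/dY = 0.063.
η = (dQ/dY)·(Y/Q) = 0.063 × (6900/843.700) = 0.52.
Since 0 < η < 1, the good is a necessity.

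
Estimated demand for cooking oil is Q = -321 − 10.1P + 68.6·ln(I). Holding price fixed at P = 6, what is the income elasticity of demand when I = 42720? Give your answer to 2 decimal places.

0.20

At P = 6, I = 42720: Q = 349.842.
Holding P constant, ∂Q/∂I = 68.6/I = 0.00160581.
η_I = (∂Q/∂I)·(I/Q) = 0.00160581 × (42720/349.842) = 0.20.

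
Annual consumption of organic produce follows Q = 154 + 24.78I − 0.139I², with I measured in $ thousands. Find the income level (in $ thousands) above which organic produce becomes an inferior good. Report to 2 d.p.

dQ/dI = 24.78 − 0.278I.
The good is inferior where dQ/dI < 0. Setting dQ/dI = 0 gives I = 24.78 / 0.278 = 89.14.

89.14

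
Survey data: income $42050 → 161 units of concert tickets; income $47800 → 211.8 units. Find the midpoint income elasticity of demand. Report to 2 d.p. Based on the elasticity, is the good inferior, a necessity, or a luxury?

ΔQ = 211.8 − 161 = 50.8; midpoint Q̄ = (161 + 211.8)/2 = 186.4.
ΔI = 47800 − 42050 = 5750; midpoint Ī = (42050 + 47800)/2 = 44925.
η = (ΔQ/Q̄) ÷ (ΔI/Ī) = (50.8/186.4) ÷ (5750/44925) = 2.13.
η > 1 ⇒ luxury.

2.13 (luxury)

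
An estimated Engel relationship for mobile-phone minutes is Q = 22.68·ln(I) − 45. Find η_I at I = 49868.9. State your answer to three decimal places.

At I = 49868.9: Q = 200.333.
dQ/dI = 22.68/I = 0.000454792 at this income.
η = (dQ/dI)·(I/Q) = 0.000454792 × (49868.9/200.333) = 0.113.

0.113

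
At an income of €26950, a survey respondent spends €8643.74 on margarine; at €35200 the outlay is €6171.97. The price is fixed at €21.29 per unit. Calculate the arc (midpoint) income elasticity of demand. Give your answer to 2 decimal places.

With a constant price, Q₁ = 8643.74/21.29 = 406.000 and Q₂ = 6171.97/21.29 = 289.900 (equivalently, work directly with expenditure since P cancels).
Midpoint %ΔQ = (6171.97 − 8643.74)/7407.86 = -0.33367; midpoint %ΔI = (35200 − 26950)/31075 = 0.26549.
η = -0.33367 / 0.26549 = -1.26.

-1.26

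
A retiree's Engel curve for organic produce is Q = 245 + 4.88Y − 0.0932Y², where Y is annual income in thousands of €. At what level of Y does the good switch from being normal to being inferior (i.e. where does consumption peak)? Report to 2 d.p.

dQ/dY = 4.88 − 0.1864Y.
The good is inferior where dQ/dY < 0. Setting dQ/dY = 0 gives Y = 4.88 / 0.1864 = 26.18.

26.18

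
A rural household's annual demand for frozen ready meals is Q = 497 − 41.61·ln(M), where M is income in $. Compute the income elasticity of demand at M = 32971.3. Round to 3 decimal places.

At M = 32971.3: Q = 64.115.
dQ/dM = -41.61/M = -0.00126201 at this income.
η = (dQ/dM)·(M/Q) = -0.00126201 × (32971.3/64.115) = -0.649.

-0.649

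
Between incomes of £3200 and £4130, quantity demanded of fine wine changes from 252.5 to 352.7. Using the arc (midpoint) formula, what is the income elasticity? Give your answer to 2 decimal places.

ΔQ = 352.7 − 252.5 = 100.2; midpoint Q̄ = (252.5 + 352.7)/2 = 302.6.
ΔI = 4130 − 3200 = 930; midpoint Ī = (3200 + 4130)/2 = 3665.
η = (ΔQ/Q̄) ÷ (ΔI/Ī) = (100.2/302.6) ÷ (930/3665) = 1.30.

1.30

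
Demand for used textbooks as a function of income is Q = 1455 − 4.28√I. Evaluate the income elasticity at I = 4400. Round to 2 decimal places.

-0.12

At I = 4400: Q = 1171.097.
dQ/dI = -4.28/(2√I) = -0.0322617 at this income.
η = (dQ/dI)·(I/Q) = -0.0322617 × (4400/1171.097) = -0.12.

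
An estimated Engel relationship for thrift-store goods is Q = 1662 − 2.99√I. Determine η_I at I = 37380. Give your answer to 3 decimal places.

-0.267

At I = 37380: Q = 1083.916.
dQ/dI = -2.99/(2√I) = -0.00773253 at this income.
η = (dQ/dI)·(I/Q) = -0.00773253 × (37380/1083.916) = -0.267.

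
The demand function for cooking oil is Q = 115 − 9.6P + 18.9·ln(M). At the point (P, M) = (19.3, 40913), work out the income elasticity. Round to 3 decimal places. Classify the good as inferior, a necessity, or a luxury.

At P = 19.3, M = 40913: Q = 130.423.
Holding P constant, ∂Q/∂M = 18.9/M = 0.000461956.
η_M = (∂Q/∂M)·(M/Q) = 0.000461956 × (40913/130.423) = 0.145.
Since 0 < η < 1, this is a necessity.

0.145 (necessity)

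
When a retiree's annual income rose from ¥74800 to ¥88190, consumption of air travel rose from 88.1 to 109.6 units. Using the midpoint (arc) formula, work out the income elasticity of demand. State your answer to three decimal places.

ΔQ = 109.6 − 88.1 = 21.5; midpoint Q̄ = (88.1 + 109.6)/2 = 98.85.
ΔI = 88190 − 74800 = 13390; midpoint Ī = (74800 + 88190)/2 = 81495.
η = (ΔQ/Q̄) ÷ (ΔI/Ī) = (21.5/98.85) ÷ (13390/81495) = 1.324.

1.324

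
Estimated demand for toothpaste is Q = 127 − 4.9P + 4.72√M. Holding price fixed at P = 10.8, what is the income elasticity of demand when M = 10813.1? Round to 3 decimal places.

0.434

At P = 10.8, M = 10813.1: Q = 564.894.
Holding P constant, ∂Q/∂M = 4.72/(2√M) = 0.0226954.
η_M = (∂Q/∂M)·(M/Q) = 0.0226954 × (10813.1/564.894) = 0.434.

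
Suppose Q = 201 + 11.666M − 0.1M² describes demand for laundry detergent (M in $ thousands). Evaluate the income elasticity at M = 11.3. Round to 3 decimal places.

At M = 11.3: Q = 320.0568.
dQ/dM = 11.666 − 0.2M = 9.40600.
η = (dQ/dM)·(M/Q) = 9.40600 × (11.3/320.0568) = 0.332.

0.332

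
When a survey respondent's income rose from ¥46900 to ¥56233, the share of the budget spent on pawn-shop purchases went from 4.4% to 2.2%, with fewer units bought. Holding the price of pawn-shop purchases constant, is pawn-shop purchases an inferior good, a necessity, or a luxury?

inferior good

Quantity demanded falls as income rises, so η < 0.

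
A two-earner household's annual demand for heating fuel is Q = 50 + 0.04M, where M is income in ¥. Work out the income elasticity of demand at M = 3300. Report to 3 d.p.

0.725

At M = 3300: Q = 182.000.
dQ/dM = 0.04.
η = (dQ/dM)·(M/Q) = 0.04 × (3300/182.000) = 0.725.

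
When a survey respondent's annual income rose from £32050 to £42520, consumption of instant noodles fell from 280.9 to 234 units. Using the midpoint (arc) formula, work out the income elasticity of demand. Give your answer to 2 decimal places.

-0.65

ΔQ = 234 − 280.9 = -46.9; midpoint Q̄ = (280.9 + 234)/2 = 257.45.
ΔI = 42520 − 32050 = 10470; midpoint Ī = (32050 + 42520)/2 = 37285.
η = (ΔQ/Q̄) ÷ (ΔI/Ī) = (-46.9/257.45) ÷ (10470/37285) = -0.65.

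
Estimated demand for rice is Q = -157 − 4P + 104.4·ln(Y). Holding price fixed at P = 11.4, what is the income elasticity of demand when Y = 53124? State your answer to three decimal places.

At P = 11.4, Y = 53124: Q = 933.312.
Holding P constant, ∂Q/∂Y = 104.4/Y = 0.00196521.
η_Y = (∂Q/∂Y)·(Y/Q) = 0.00196521 × (53124/933.312) = 0.112.

0.112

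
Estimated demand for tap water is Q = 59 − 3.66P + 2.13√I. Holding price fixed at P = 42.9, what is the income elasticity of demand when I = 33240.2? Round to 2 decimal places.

At P = 42.9, I = 33240.2: Q = 290.325.
Holding P constant, ∂Q/∂I = 2.13/(2√I) = 0.00584141.
η_I = (∂Q/∂I)·(I/Q) = 0.00584141 × (33240.2/290.325) = 0.67.

0.67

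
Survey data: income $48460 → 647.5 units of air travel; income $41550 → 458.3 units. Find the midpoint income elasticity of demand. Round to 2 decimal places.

2.23

ΔQ = 458.3 − 647.5 = -189.2; midpoint Q̄ = (647.5 + 458.3)/2 = 552.9.
ΔI = 41550 − 48460 = -6910; midpoint Ī = (48460 + 41550)/2 = 45005.
η = (ΔQ/Q̄) ÷ (ΔI/Ī) = (-189.2/552.9) ÷ (-6910/45005) = 2.23.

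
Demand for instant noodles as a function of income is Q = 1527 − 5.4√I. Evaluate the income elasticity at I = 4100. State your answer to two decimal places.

At I = 4100: Q = 1181.231.
dQ/dI = -5.4/(2√I) = -0.0421669 at this income.
η = (dQ/dI)·(I/Q) = -0.0421669 × (4100/1181.231) = -0.15.

-0.15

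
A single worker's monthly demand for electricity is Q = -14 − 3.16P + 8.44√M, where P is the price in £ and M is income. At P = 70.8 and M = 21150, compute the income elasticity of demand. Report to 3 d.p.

At P = 70.8, M = 21150: Q = 989.705.
Holding P constant, ∂Q/∂M = 8.44/(2√M) = 0.0290173.
η_M = (∂Q/∂M)·(M/Q) = 0.0290173 × (21150/989.705) = 0.620.

0.620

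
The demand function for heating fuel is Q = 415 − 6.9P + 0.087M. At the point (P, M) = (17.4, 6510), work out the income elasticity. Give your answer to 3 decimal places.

0.658

At P = 17.4, M = 6510: Q = 861.310.
Holding P constant, ∂Q/∂M = 0.087.
η_M = (∂Q/∂M)·(M/Q) = 0.087 × (6510/861.310) = 0.658.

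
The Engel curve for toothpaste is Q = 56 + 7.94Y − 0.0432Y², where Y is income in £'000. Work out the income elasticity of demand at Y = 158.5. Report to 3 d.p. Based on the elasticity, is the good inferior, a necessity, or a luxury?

-3.979 (inferior good)

At Y = 158.5: Q = 229.2088.
dQ/dY = 7.94 − 0.0864Y = -5.75440.
η = (dQ/dY)·(Y/Q) = -5.75440 × (158.5/229.2088) = -3.979.
η < 0 ⇒ inferior good.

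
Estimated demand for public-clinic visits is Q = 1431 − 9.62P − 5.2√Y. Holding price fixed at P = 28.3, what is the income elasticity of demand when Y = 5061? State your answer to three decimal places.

At P = 28.3, Y = 5061: Q = 788.822.
Holding P constant, ∂Q/∂Y = -5.2/(2√Y) = -0.0365473.
η_Y = (∂Q/∂Y)·(Y/Q) = -0.0365473 × (5061/788.822) = -0.234.

-0.234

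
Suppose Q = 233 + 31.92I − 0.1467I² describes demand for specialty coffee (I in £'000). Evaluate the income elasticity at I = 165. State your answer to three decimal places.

-1.807

At I = 165: Q = 1505.8925.
dQ/dI = 31.92 − 0.2934I = -16.49100.
η = (dQ/dI)·(I/Q) = -16.49100 × (165/1505.8925) = -1.807.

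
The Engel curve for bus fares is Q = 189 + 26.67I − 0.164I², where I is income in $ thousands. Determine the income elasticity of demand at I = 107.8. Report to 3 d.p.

-0.809

At I = 107.8: Q = 1158.2082.
dQ/dI = 26.67 − 0.328I = -8.68840.
η = (dQ/dI)·(I/Q) = -8.68840 × (107.8/1158.2082) = -0.809.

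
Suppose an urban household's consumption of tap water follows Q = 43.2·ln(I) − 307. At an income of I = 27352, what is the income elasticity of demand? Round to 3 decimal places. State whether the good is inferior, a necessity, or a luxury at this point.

0.322 (necessity)

At I = 27352: Q = 134.355.
dQ/dI = 43.2/I = 0.00157941 at this income.
η = (dQ/dI)·(I/Q) = 0.00157941 × (27352/134.355) = 0.322.
Since 0 < η < 1, the good is a necessity.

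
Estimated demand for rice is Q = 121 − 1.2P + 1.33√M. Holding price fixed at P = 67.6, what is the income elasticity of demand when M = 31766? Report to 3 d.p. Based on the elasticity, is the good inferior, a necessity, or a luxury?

At P = 67.6, M = 31766: Q = 276.926.
Holding P constant, ∂Q/∂M = 1.33/(2√M) = 0.00373113.
η_M = (∂Q/∂M)·(M/Q) = 0.00373113 × (31766/276.926) = 0.428.
Since 0 < η < 1, this is a necessity.

0.428 (necessity)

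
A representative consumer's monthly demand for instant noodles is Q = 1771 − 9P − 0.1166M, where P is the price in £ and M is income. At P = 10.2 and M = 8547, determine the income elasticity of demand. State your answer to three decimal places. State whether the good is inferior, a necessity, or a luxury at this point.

At P = 10.2, M = 8547: Q = 682.620.
Holding P constant, ∂Q/∂M = −0.1166.
η_M = (∂Q/∂M)·(M/Q) = -0.1166 × (8547/682.620) = -1.460.
Since η < 0, this is an inferior good.

-1.460 (inferior good)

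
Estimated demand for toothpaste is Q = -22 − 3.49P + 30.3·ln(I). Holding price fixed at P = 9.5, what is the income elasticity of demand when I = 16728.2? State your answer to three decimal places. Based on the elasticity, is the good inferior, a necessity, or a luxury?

0.127 (necessity)

At P = 9.5, I = 16728.2: Q = 239.508.
Holding P constant, ∂Q/∂I = 30.3/I = 0.00181131.
η_I = (∂Q/∂I)·(I/Q) = 0.00181131 × (16728.2/239.508) = 0.127.
Since 0 < η < 1, this is a necessity.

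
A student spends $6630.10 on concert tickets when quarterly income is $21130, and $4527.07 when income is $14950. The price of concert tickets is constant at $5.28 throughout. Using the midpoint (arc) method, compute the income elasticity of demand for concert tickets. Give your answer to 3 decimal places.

With a constant price, Q₁ = 6630.10/5.28 = 1255.701 and Q₂ = 4527.07/5.28 = 857.400 (equivalently, work directly with expenditure since P cancels).
Midpoint %ΔQ = (4527.07 − 6630.10)/5578.59 = -0.37698; midpoint %ΔI = (14950 − 21130)/18040 = -0.34257.
η = -0.37698 / -0.34257 = 1.100.

1.100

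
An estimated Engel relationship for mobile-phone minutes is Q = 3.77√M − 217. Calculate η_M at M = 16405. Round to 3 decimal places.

0.908

At M = 16405: Q = 265.869.
dQ/dM = 3.77/(2√M) = 0.0147171 at this income.
η = (dQ/dM)·(M/Q) = 0.0147171 × (16405/265.869) = 0.908.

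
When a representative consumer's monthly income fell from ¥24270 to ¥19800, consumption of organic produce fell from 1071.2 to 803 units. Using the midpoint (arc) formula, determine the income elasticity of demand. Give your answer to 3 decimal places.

ΔQ = 803 − 1071.2 = -268.2; midpoint Q̄ = (1071.2 + 803)/2 = 937.1.
ΔI = 19800 − 24270 = -4470; midpoint Ī = (24270 + 19800)/2 = 22035.
η = (ΔQ/Q̄) ÷ (ΔI/Ī) = (-268.2/937.1) ÷ (-4470/22035) = 1.411.

1.411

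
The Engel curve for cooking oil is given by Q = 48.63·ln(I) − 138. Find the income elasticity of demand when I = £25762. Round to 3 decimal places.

At I = 25762: Q = 355.918.
dQ/dI = 48.63/I = 0.00188766 at this income.
η = (dQ/dI)·(I/Q) = 0.00188766 × (25762/355.918) = 0.137.

0.137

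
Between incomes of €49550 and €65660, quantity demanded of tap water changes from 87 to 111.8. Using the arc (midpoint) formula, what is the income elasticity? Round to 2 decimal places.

ΔQ = 111.8 − 87 = 24.8; midpoint Q̄ = (87 + 111.8)/2 = 99.4.
ΔI = 65660 − 49550 = 16110; midpoint Ī = (49550 + 65660)/2 = 57605.
η = (ΔQ/Q̄) ÷ (ΔI/Ī) = (24.8/99.4) ÷ (16110/57605) = 0.89.

0.89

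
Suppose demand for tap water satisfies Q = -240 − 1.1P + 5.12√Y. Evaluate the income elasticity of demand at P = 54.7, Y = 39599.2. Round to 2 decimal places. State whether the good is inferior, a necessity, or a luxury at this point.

At P = 54.7, Y = 39599.2: Q = 718.687.
Holding P constant, ∂Q/∂Y = 5.12/(2√Y) = 0.0128646.
η_Y = (∂Q/∂Y)·(Y/Q) = 0.0128646 × (39599.2/718.687) = 0.71.
Since 0 < η < 1, this is a necessity.

0.71 (necessity)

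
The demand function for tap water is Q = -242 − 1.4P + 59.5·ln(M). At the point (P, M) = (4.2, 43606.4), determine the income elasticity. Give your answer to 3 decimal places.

At P = 4.2, M = 43606.4: Q = 387.756.
Holding P constant, ∂Q/∂M = 59.5/M = 0.00136448.
η_M = (∂Q/∂M)·(M/Q) = 0.00136448 × (43606.4/387.756) = 0.153.

0.153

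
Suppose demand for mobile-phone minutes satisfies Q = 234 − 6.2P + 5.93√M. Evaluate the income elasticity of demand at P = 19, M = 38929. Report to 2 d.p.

At P = 19, M = 38929: Q = 1286.215.
Holding P constant, ∂Q/∂M = 5.93/(2√M) = 0.0150275.
η_M = (∂Q/∂M)·(M/Q) = 0.0150275 × (38929/1286.215) = 0.45.

0.45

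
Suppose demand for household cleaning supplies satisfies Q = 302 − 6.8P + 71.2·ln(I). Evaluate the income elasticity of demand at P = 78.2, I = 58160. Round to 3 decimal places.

At P = 78.2, I = 58160: Q = 551.372.
Holding P constant, ∂Q/∂I = 71.2/I = 0.00122421.
η_I = (∂Q/∂I)·(I/Q) = 0.00122421 × (58160/551.372) = 0.129.

0.129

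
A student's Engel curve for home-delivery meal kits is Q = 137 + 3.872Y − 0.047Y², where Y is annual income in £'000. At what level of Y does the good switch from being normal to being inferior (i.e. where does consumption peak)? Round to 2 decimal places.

41.19

dQ/dY = 3.872 − 0.094Y.
The good is inferior where dQ/dY < 0. Setting dQ/dY = 0 gives Y = 3.872 / 0.094 = 41.19.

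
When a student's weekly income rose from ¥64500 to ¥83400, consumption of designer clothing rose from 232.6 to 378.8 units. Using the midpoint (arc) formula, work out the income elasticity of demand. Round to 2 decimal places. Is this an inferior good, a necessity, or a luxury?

ΔQ = 378.8 − 232.6 = 146.2; midpoint Q̄ = (232.6 + 378.8)/2 = 305.7.
ΔI = 83400 − 64500 = 18900; midpoint Ī = (64500 + 83400)/2 = 73950.
η = (ΔQ/Q̄) ÷ (ΔI/Ī) = (146.2/305.7) ÷ (18900/73950) = 1.87.
η > 1 ⇒ luxury.

1.87 (luxury)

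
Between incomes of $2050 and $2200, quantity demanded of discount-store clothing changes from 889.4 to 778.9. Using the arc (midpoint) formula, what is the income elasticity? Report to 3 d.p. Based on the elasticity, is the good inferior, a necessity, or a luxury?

-1.877 (inferior good)

ΔQ = 778.9 − 889.4 = -110.5; midpoint Q̄ = (889.4 + 778.9)/2 = 834.15.
ΔI = 2200 − 2050 = 150; midpoint Ī = (2050 + 2200)/2 = 2125.
η = (ΔQ/Q̄) ÷ (ΔI/Ī) = (-110.5/834.15) ÷ (150/2125) = -1.877.
η < 0 ⇒ inferior good.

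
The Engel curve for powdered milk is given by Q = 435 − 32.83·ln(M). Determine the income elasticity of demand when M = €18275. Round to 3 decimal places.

-0.291

At M = 18275: Q = 112.830.
dQ/dM = -32.83/M = -0.00179644 at this income.
η = (dQ/dM)·(M/Q) = -0.00179644 × (18275/112.830) = -0.291.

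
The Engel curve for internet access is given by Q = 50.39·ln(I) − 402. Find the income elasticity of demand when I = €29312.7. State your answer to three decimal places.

0.433

At I = 29312.7: Q = 116.300.
dQ/dI = 50.39/I = 0.00171905 at this income.
η = (dQ/dI)·(I/Q) = 0.00171905 × (29312.7/116.300) = 0.433.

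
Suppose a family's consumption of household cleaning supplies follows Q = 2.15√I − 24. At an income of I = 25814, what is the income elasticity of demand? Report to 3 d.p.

At I = 25814: Q = 321.435.
dQ/dI = 2.15/(2√I) = 0.00669084 at this income.
η = (dQ/dI)·(I/Q) = 0.00669084 × (25814/321.435) = 0.537.

0.537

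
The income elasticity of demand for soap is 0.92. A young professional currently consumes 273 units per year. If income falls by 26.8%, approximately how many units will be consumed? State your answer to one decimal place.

205.7

%ΔQ ≈ η × %ΔI = 0.92 × (-26.8%) = -24.656%.
New Q ≈ 273 × (1 − 0.24656) = 205.7.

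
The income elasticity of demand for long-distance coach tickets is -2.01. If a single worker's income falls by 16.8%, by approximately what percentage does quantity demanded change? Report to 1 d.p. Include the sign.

33.8%

%ΔQ ≈ η × %ΔI = -2.01 × (-16.8%) = 33.8%.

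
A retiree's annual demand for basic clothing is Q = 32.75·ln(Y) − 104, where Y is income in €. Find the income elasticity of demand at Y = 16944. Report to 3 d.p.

At Y = 16944: Q = 214.909.
dQ/dY = 32.75/Y = 0.00193284 at this income.
η = (dQ/dY)·(Y/Q) = 0.00193284 × (16944/214.909) = 0.152.

0.152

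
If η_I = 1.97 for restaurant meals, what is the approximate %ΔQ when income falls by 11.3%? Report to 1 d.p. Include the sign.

-22.3%

%ΔQ ≈ η × %ΔI = 1.97 × (-11.3%) = -22.3%.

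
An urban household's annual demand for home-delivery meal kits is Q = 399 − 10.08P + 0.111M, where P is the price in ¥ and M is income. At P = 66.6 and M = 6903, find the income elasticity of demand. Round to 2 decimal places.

1.55

At P = 66.6, M = 6903: Q = 493.905.
Holding P constant, ∂Q/∂M = 0.111.
η_M = (∂Q/∂M)·(M/Q) = 0.111 × (6903/493.905) = 1.55.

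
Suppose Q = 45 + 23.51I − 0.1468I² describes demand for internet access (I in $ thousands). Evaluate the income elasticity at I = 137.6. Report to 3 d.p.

-4.643

At I = 137.6: Q = 500.5000.
dQ/dI = 23.51 − 0.2936I = -16.88936.
η = (dQ/dI)·(I/Q) = -16.88936 × (137.6/500.5000) = -4.643.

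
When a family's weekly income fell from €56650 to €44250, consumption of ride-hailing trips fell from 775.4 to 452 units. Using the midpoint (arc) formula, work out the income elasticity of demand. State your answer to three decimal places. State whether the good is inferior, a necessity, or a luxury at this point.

ΔQ = 452 − 775.4 = -323.4; midpoint Q̄ = (775.4 + 452)/2 = 613.7.
ΔI = 44250 − 56650 = -12400; midpoint Ī = (56650 + 44250)/2 = 50450.
η = (ΔQ/Q̄) ÷ (ΔI/Ī) = (-323.4/613.7) ÷ (-12400/50450) = 2.144.
η > 1 ⇒ luxury.

2.144 (luxury)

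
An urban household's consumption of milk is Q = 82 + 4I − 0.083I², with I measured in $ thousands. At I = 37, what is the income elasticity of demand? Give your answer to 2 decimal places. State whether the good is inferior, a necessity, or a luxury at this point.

At I = 37: Q = 116.3730.
dQ/dI = 4 − 0.166I = -2.14200.
η = (dQ/dI)·(I/Q) = -2.14200 × (37/116.3730) = -0.68.
η < 0 ⇒ inferior good.

-0.68 (inferior good)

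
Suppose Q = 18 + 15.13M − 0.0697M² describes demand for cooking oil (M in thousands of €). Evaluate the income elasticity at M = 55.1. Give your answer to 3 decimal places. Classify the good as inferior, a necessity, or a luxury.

0.641 (necessity)

At M = 55.1: Q = 640.0531.
dQ/dM = 15.13 − 0.1394M = 7.44906.
η = (dQ/dM)·(M/Q) = 7.44906 × (55.1/640.0531) = 0.641.
0 < η < 1 ⇒ necessity.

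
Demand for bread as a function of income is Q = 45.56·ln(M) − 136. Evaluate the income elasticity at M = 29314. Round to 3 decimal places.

0.137

At M = 29314: Q = 332.622.
dQ/dM = 45.56/M = 0.00155421 at this income.
η = (dQ/dM)·(M/Q) = 0.00155421 × (29314/332.622) = 0.137.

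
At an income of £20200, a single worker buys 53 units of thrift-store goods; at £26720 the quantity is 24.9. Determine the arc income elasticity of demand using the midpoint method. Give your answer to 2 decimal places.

-2.60

ΔQ = 24.9 − 53 = -28.1; midpoint Q̄ = (53 + 24.9)/2 = 38.95.
ΔI = 26720 − 20200 = 6520; midpoint Ī = (20200 + 26720)/2 = 23460.
η = (ΔQ/Q̄) ÷ (ΔI/Ī) = (-28.1/38.95) ÷ (6520/23460) = -2.60.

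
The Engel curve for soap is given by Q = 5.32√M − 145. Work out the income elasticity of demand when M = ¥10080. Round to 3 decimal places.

At M = 10080: Q = 389.124.
dQ/dM = 5.32/(2√M) = 0.0264942 at this income.
η = (dQ/dM)·(M/Q) = 0.0264942 × (10080/389.124) = 0.686.

0.686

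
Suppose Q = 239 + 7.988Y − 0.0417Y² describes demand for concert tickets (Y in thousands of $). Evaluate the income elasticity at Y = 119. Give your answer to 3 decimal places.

-0.385

At Y = 119: Q = 599.0583.
dQ/dY = 7.988 − 0.0834Y = -1.93660.
η = (dQ/dY)·(Y/Q) = -1.93660 × (119/599.0583) = -0.385.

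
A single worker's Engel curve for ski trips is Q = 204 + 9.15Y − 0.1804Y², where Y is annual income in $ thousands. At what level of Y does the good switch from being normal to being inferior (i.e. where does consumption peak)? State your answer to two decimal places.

dQ/dY = 9.15 − 0.3608Y.
The good is inferior where dQ/dY < 0. Setting dQ/dY = 0 gives Y = 9.15 / 0.3608 = 25.36.

25.36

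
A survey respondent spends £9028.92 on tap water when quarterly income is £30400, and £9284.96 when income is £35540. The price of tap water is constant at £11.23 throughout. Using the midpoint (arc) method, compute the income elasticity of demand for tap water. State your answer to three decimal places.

0.179

With a constant price, Q₁ = 9028.92/11.23 = 804.000 and Q₂ = 9284.96/11.23 = 826.800 (equivalently, work directly with expenditure since P cancels).
Midpoint %ΔQ = (9284.96 − 9028.92)/9156.94 = 0.02796; midpoint %ΔI = (35540 − 30400)/32970 = 0.15590.
η = 0.02796 / 0.15590 = 0.179.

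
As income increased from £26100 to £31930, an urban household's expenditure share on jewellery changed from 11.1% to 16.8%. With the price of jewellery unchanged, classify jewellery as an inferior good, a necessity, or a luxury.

luxury

The budget share rises as income rises, so η > 1.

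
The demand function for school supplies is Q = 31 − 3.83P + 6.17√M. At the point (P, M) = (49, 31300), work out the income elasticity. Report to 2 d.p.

At P = 49, M = 31300: Q = 934.914.
Holding P constant, ∂Q/∂M = 6.17/(2√M) = 0.0174375.
η_M = (∂Q/∂M)·(M/Q) = 0.0174375 × (31300/934.914) = 0.58.

0.58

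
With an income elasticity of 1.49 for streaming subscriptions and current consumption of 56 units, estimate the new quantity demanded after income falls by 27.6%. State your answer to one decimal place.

%ΔQ ≈ η × %ΔI = 1.49 × (-27.6%) = -41.124%.
New Q ≈ 56 × (1 − 0.41124) = 33.0.

33.0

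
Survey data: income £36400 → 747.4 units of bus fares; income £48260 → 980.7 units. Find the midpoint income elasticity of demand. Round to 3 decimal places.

ΔQ = 980.7 − 747.4 = 233.3; midpoint Q̄ = (747.4 + 980.7)/2 = 864.05.
ΔI = 48260 − 36400 = 11860; midpoint Ī = (36400 + 48260)/2 = 42330.
η = (ΔQ/Q̄) ÷ (ΔI/Ī) = (233.3/864.05) ÷ (11860/42330) = 0.964.

0.964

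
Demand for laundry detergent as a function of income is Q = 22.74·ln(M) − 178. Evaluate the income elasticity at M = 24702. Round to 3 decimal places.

At M = 24702: Q = 52.007.
dQ/dM = 22.74/M = 0.000920573 at this income.
η = (dQ/dM)·(M/Q) = 0.000920573 × (24702/52.007) = 0.437.

0.437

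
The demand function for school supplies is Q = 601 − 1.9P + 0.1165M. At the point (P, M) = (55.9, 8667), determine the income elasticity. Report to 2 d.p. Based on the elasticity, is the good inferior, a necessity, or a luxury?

0.67 (necessity)

At P = 55.9, M = 8667: Q = 1504.496.
Holding P constant, ∂Q/∂M = 0.1165.
η_M = (∂Q/∂M)·(M/Q) = 0.1165 × (8667/1504.496) = 0.67.
Since 0 < η < 1, this is a necessity.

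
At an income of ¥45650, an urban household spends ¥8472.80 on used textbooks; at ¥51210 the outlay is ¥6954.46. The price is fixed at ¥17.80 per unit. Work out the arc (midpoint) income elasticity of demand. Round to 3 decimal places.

-1.715

With a constant price, Q₁ = 8472.80/17.80 = 476.000 and Q₂ = 6954.46/17.80 = 390.700 (equivalently, work directly with expenditure since P cancels).
Midpoint %ΔQ = (6954.46 − 8472.80)/7713.63 = -0.19684; midpoint %ΔI = (51210 − 45650)/48430 = 0.11480.
η = -0.19684 / 0.11480 = -1.715.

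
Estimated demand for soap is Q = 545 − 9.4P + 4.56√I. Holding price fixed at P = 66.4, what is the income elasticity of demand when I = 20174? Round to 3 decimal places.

0.570

At P = 66.4, I = 20174: Q = 568.521.
Holding P constant, ∂Q/∂I = 4.56/(2√I) = 0.0160524.
η_I = (∂Q/∂I)·(I/Q) = 0.0160524 × (20174/568.521) = 0.570.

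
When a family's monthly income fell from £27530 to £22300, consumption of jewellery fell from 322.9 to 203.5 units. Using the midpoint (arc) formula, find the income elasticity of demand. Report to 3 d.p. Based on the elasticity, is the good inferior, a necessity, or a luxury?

ΔQ = 203.5 − 322.9 = -119.4; midpoint Q̄ = (322.9 + 203.5)/2 = 263.2.
ΔI = 22300 − 27530 = -5230; midpoint Ī = (27530 + 22300)/2 = 24915.
η = (ΔQ/Q̄) ÷ (ΔI/Ī) = (-119.4/263.2) ÷ (-5230/24915) = 2.161.
η > 1 ⇒ luxury.

2.161 (luxury)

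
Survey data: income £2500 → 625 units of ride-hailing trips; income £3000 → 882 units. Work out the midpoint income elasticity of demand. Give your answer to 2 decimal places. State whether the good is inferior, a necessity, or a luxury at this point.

ΔQ = 882 − 625 = 257; midpoint Q̄ = (625 + 882)/2 = 753.5.
ΔI = 3000 − 2500 = 500; midpoint Ī = (2500 + 3000)/2 = 2750.
η = (ΔQ/Q̄) ÷ (ΔI/Ī) = (257/753.5) ÷ (500/2750) = 1.88.
η > 1 ⇒ luxury.

1.88 (luxury)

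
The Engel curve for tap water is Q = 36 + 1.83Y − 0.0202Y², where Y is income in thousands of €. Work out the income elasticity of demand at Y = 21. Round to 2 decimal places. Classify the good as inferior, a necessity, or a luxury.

At Y = 21: Q = 65.5218.
dQ/dY = 1.83 − 0.0404Y = 0.98160.
η = (dQ/dY)·(Y/Q) = 0.98160 × (21/65.5218) = 0.31.
0 < η < 1 ⇒ necessity.

0.31 (necessity)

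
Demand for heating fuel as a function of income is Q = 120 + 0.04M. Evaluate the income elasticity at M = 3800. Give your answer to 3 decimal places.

At M = 3800: Q = 272.000.
dQ/dM = 0.04.
η = (dQ/dM)·(M/Q) = 0.04 × (3800/272.000) = 0.559.

0.559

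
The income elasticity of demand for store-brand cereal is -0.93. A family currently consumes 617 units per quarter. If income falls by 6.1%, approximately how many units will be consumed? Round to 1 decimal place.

%ΔQ ≈ η × %ΔI = -0.93 × (-6.1%) = 5.673%.
New Q ≈ 617 × (1 + 0.05673) = 652.0.

652.0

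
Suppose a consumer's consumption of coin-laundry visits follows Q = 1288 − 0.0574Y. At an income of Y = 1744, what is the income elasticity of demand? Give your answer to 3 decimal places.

At Y = 1744: Q = 1187.894.
dQ/dY = −0.0574.
η = (dQ/dY)·(Y/Q) = -0.0574 × (1744/1187.894) = -0.084.

-0.084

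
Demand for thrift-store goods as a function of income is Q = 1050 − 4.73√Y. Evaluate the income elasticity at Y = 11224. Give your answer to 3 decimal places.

At Y = 11224: Q = 548.888.
dQ/dY = -4.73/(2√Y) = -0.0223232 at this income.
η = (dQ/dY)·(Y/Q) = -0.0223232 × (11224/548.888) = -0.456.

-0.456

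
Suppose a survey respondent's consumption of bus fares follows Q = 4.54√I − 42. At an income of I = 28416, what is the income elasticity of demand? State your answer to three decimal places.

At I = 28416: Q = 723.310.
dQ/dI = 4.54/(2√I) = 0.0134662 at this income.
η = (dQ/dI)·(I/Q) = 0.0134662 × (28416/723.310) = 0.529.

0.529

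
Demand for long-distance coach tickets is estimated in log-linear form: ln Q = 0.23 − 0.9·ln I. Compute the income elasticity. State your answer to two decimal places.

-0.90

In a log-linear demand, the coefficient on ln I is the income elasticity.
So η = -0.90.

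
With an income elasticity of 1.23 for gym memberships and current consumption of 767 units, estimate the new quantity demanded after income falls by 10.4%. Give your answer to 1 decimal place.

%ΔQ ≈ η × %ΔI = 1.23 × (-10.4%) = -12.792%.
New Q ≈ 767 × (1 − 0.12792) = 668.9.

668.9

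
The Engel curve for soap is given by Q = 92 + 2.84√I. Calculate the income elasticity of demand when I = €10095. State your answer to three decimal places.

At I = 10095: Q = 377.346.
dQ/dI = 2.84/(2√I) = 0.014133 at this income.
η = (dQ/dI)·(I/Q) = 0.014133 × (10095/377.346) = 0.378.

0.378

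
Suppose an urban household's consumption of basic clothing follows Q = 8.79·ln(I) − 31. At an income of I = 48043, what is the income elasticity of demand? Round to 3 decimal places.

0.138

At I = 48043: Q = 63.755.
dQ/dI = 8.79/I = 0.000182961 at this income.
η = (dQ/dI)·(I/Q) = 0.000182961 × (48043/63.755) = 0.138.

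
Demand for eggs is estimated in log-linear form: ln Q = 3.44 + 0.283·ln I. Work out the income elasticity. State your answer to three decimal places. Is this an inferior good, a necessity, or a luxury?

In a log-linear demand, the coefficient on ln I is the income elasticity.
So η = 0.283.
0 < η < 1 ⇒ necessity.

0.283 (necessity)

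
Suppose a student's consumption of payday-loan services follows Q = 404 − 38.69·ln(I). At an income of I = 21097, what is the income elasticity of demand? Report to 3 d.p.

-2.061

At I = 21097: Q = 18.768.
dQ/dI = -38.69/I = -0.00183391 at this income.
η = (dQ/dI)·(I/Q) = -0.00183391 × (21097/18.768) = -2.061.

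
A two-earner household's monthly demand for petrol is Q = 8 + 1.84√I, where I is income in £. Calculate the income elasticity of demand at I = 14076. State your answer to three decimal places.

0.482

At I = 14076: Q = 226.302.
dQ/dI = 1.84/(2√I) = 0.0077544 at this income.
η = (dQ/dI)·(I/Q) = 0.0077544 × (14076/226.302) = 0.482.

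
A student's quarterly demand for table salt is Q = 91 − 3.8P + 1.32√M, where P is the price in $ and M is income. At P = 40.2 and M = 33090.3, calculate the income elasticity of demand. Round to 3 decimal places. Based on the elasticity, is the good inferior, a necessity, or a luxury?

At P = 40.2, M = 33090.3: Q = 178.358.
Holding P constant, ∂Q/∂M = 1.32/(2√M) = 0.00362822.
η_M = (∂Q/∂M)·(M/Q) = 0.00362822 × (33090.3/178.358) = 0.673.
Since 0 < η < 1, this is a necessity.

0.673 (necessity)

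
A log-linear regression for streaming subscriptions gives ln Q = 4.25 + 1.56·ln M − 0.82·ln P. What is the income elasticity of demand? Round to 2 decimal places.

In a log-linear demand, the coefficient on ln M is the income elasticity.
So η = 1.56.

1.56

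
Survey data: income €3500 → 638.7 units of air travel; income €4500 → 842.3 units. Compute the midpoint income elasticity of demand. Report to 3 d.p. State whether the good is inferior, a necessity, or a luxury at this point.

1.100 (luxury)

ΔQ = 842.3 − 638.7 = 203.6; midpoint Q̄ = (638.7 + 842.3)/2 = 740.5.
ΔI = 4500 − 3500 = 1000; midpoint Ī = (3500 + 4500)/2 = 4000.
η = (ΔQ/Q̄) ÷ (ΔI/Ī) = (203.6/740.5) ÷ (1000/4000) = 1.100.
η > 1 ⇒ luxury.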